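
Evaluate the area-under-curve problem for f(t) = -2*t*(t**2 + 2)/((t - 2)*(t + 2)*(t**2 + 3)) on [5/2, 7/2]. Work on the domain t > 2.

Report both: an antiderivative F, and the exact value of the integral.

Antiderivative: F(t) = -6*log(t**2 - 4)/7 - log(t**2 + 3)/7; value = -6*log(33/4)/7 - log(61/4)/7 + log(37/4)/7 + 6*log(9/4)/7

The denominator factors as (t - 2)*(t + 2)*(t**2 + 3); partial fractions split f into directly integrable pieces: -2*t/(7*(t**2 + 3)) - 6/(7*(t + 2)) - 6/(7*(t - 2)).
F(t) = -6*log(t**2 - 4)/7 - log(t**2 + 3)/7 is an antiderivative of f.
Check: d/dt[-6*log(t**2 - 4)/7 - log(t**2 + 3)/7] = (-2*t**3 - 4*t)/(t**4 - t**2 - 12), which equals f(t).
F(7/2) = -6*log(33/4)/7 - log(61/4)/7; F(5/2) = -6*log(9/4)/7 - log(37/4)/7.
Integral = F(7/2) - F(5/2) = -6*log(33/4)/7 - log(61/4)/7 + log(37/4)/7 + 6*log(9/4)/7.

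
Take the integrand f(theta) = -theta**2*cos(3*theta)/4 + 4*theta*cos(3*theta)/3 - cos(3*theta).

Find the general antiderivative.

F(theta) = -theta**2*sin(3*theta)/12 + 4*theta*sin(3*theta)/9 - theta*cos(3*theta)/18 - 17*sin(3*theta)/54 + 4*cos(3*theta)/27 + C

Integrate term by term and add the pieces.
Check: d/dtheta[-theta**2*sin(3*theta)/12 + 4*theta*sin(3*theta)/9 - theta*cos(3*theta)/18 - 17*sin(3*theta)/54 + 4*cos(3*theta)/27] = -theta**2*cos(3*theta)/4 + 4*theta*cos(3*theta)/3 - cos(3*theta) = f(theta).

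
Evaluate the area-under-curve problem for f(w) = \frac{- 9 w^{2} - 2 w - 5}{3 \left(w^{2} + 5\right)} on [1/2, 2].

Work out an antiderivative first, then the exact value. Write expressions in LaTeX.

Antiderivative: F(w) = - \frac{9 w + \log{\left(w^{2} + 5 \right)} - 8 \sqrt{5} \operatorname{atan}{\left(\frac{\sqrt{5} w}{5} \right)}}{3}; value = - \frac{9}{2} - \frac{8 \sqrt{5} \operatorname{atan}{\left(\frac{\sqrt{5}}{10} \right)}}{3} - \frac{\log{\left(9 \right)}}{3} + \frac{\log{\left(\frac{21}{4} \right)}}{3} + \frac{8 \sqrt{5} \operatorname{atan}{\left(\frac{2 \sqrt{5}}{5} \right)}}{3}

An antiderivative F(w) passes only if d/dw[F] lands on f(w) exactly.
F(w) = - \frac{9 w + \log{\left(w^{2} + 5 \right)} - 8 \sqrt{5} \operatorname{atan}{\left(\frac{\sqrt{5} w}{5} \right)}}{3} is an antiderivative of f.
Check: d/dw[- \frac{9 w + \log{\left(w^{2} + 5 \right)} - 8 \sqrt{5} \operatorname{atan}{\left(\frac{\sqrt{5} w}{5} \right)}}{3}] = \frac{- 9 w^{2} - 2 w - 5}{3 w^{2} + 15}, which equals f(w).
F(2) = -6 - \frac{\log{\left(9 \right)}}{3} + \frac{8 \sqrt{5} \operatorname{atan}{\left(\frac{2 \sqrt{5}}{5} \right)}}{3}; F(1/2) = - \frac{3}{2} - \frac{\log{\left(\frac{21}{4} \right)}}{3} + \frac{8 \sqrt{5} \operatorname{atan}{\left(\frac{\sqrt{5}}{10} \right)}}{3}.
Integral = F(2) - F(1/2) = - \frac{9}{2} - \frac{8 \sqrt{5} \operatorname{atan}{\left(\frac{\sqrt{5}}{10} \right)}}{3} - \frac{\log{\left(9 \right)}}{3} + \frac{\log{\left(\frac{21}{4} \right)}}{3} + \frac{8 \sqrt{5} \operatorname{atan}{\left(\frac{2 \sqrt{5}}{5} \right)}}{3}.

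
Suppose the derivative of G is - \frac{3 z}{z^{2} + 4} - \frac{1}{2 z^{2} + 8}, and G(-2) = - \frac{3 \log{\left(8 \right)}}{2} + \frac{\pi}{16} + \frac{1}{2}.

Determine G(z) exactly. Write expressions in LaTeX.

G(z) = - \frac{3 \log{\left(z^{2} + 4 \right)}}{2} - \frac{\operatorname{atan}{\left(\frac{z}{2} \right)}}{4} + \frac{1}{2}

The integrand splits into summands that can be handled one at a time.
A general antiderivative is - \frac{3 \log{\left(z^{2} + 4 \right)}}{2} - \frac{\operatorname{atan}{\left(\frac{z}{2} \right)}}{4} + C.
The condition gives C = - \frac{3 \log{\left(8 \right)}}{2} + \frac{\pi}{16} + \frac{1}{2} - (- \frac{3 \log{\left(8 \right)}}{2} + \frac{\pi}{16}) = \frac{1}{2}.
So G(z) = - \frac{3 \log{\left(z^{2} + 4 \right)}}{2} - \frac{\operatorname{atan}{\left(\frac{z}{2} \right)}}{4} + \frac{1}{2}.
Check: d/dz[- \frac{3 \log{\left(z^{2} + 4 \right)}}{2} - \frac{\operatorname{atan}{\left(\frac{z}{2} \right)}}{4} + \frac{1}{2}] = \frac{- 6 z - 1}{2 z^{2} + 8}, which equals G'(z).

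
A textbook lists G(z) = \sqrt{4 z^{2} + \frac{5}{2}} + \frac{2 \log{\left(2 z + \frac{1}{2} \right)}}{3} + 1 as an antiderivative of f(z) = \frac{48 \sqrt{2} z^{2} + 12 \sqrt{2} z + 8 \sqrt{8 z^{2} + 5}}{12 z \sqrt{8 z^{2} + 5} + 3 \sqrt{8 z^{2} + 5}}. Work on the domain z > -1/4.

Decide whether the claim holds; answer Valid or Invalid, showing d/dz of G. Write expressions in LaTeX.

d/dz[G] = \frac{48 \sqrt{2} z^{2} + 12 \sqrt{2} z + 8 \sqrt{8 z^{2} + 5}}{12 z \sqrt{8 z^{2} + 5} + 3 \sqrt{8 z^{2} + 5}}
This equals f(z) exactly, so the claim holds.

Valid - the claim checks out under differentiation.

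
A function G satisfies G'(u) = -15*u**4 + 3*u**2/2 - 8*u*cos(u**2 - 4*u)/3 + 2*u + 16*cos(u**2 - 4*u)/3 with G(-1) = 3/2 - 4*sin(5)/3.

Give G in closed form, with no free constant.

Integrate term by term and add the pieces.
A general antiderivative is -3*u**5 + u**3/2 + u**2 - 4*sin(u**2 - 4*u)/3 - 2 + C.
The condition gives C = 3/2 - 4*sin(5)/3 - (3/2 - 4*sin(5)/3) = 0.
So G(u) = -3*u**5 + u**3/2 + u**2 - 4*sin(u**2 - 4*u)/3 - 2.
Check: d/du[-3*u**5 + u**3/2 + u**2 - 4*sin(u**2 - 4*u)/3 - 2] = -15*u**4 + 3*u**2/2 - 8*u*cos(u**2 - 4*u)/3 + 2*u + 16*cos(u**2 - 4*u)/3 = G'(u).

G(u) = -3*u**5 + u**3/2 + u**2 - 4*sin(u**2 - 4*u)/3 - 2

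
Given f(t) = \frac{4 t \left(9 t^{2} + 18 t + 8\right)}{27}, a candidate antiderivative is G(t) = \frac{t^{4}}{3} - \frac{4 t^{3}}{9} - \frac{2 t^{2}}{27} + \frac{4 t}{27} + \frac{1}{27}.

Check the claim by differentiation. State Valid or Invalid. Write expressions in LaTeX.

d/dt[G] = \frac{4 t^{3}}{3} - \frac{4 t^{2}}{3} - \frac{4 t}{27} + \frac{4}{27}
d/dt[G] - f(t) = - 4 t^{2} - \frac{4 t}{3} + \frac{4}{27} != 0.

Invalid: d/dt[G] - f = - 4 t^{2} - \frac{4 t}{3} + \frac{4}{27}, which is not 0.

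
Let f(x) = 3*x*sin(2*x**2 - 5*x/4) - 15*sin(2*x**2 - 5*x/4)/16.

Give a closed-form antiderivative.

An antiderivative is F(x) = -3*cos(2*x**2 - 5*x/4)/4.

The substitution u = 2*x**2 - 5*x/4 works: f is exactly (dF/du)*(du/dx) for that inner function.
Check: d/dx[-3*cos(2*x**2 - 5*x/4)/4] = 3*x*sin(2*x**2 - 5*x/4) - 15*sin(2*x**2 - 5*x/4)/16 = f(x).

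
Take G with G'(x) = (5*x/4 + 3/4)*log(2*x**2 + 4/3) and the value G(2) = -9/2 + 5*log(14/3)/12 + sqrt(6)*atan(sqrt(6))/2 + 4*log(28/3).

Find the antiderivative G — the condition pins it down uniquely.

G(x) = 5*x**2*log(x**2 + 2/3)/8 - 5*x**2/8 + 5*x**2*log(2)/8 + 3*x*log(x**2 + 2/3)/4 - 3*x/2 + 3*x*log(2)/4 + 5*log(x**2 + 2/3)/12 + sqrt(6)*atan(sqrt(6)*x/2)/2 + 1

For G(x) to be correct, d/dx[G] must agree with the stated G'(x) identically.
A general antiderivative is -5*x**2/8 - 3*x/2 + (5*x**2/8 + 3*x/4)*log(2*x**2 + 4/3) + 5*log(x**2 + 2/3)/12 + sqrt(6)*atan(sqrt(6)*x/2)/2 + C.
The condition gives C = -9/2 + 5*log(14/3)/12 + sqrt(6)*atan(sqrt(6))/2 + 4*log(28/3) - (-11/2 + 5*log(14/3)/12 + sqrt(6)*atan(sqrt(6))/2 + 4*log(28/3)) = 1.
So G(x) = 5*x**2*log(x**2 + 2/3)/8 - 5*x**2/8 + 5*x**2*log(2)/8 + 3*x*log(x**2 + 2/3)/4 - 3*x/2 + 3*x*log(2)/4 + 5*log(x**2 + 2/3)/12 + sqrt(6)*atan(sqrt(6)*x/2)/2 + 1.
Check: d/dx[5*x**2*log(x**2 + 2/3)/8 - 5*x**2/8 + 5*x**2*log(2)/8 + 3*x*log(x**2 + 2/3)/4 - 3*x/2 + 3*x*log(2)/4 + 5*log(x**2 + 2/3)/12 + sqrt(6)*atan(sqrt(6)*x/2)/2 + 1] = 5*x*log(x**2 + 2/3)/4 + 5*x*log(2)/4 + 3*log(x**2 + 2/3)/4 + 3*log(2)/4, which equals G'(x).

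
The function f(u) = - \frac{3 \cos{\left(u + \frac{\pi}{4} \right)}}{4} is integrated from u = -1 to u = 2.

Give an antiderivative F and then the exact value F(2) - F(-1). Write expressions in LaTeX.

Check any antiderivative F(u) by computing F'(u) and comparing it with f(u).
F(u) = - \frac{3 \sin{\left(u + \frac{\pi}{4} \right)}}{4} is an antiderivative of f.
Check: d/du[- \frac{3 \sin{\left(u + \frac{\pi}{4} \right)}}{4}] = - \frac{3 \cos{\left(u + \frac{\pi}{4} \right)}}{4} = f(u).
F(2) = - \frac{3 \sin{\left(\frac{\pi}{4} + 2 \right)}}{4}; F(-1) = - \frac{3 \cos{\left(\frac{\pi}{4} + 1 \right)}}{4}.
Integral = F(2) - F(-1) = - \frac{3 \sin{\left(\frac{\pi}{4} + 2 \right)}}{4} + \frac{3 \cos{\left(\frac{\pi}{4} + 1 \right)}}{4}.

Antiderivative: F(u) = - \frac{3 \sin{\left(u + \frac{\pi}{4} \right)}}{4}; value = - \frac{3 \sin{\left(\frac{\pi}{4} + 2 \right)}}{4} + \frac{3 \cos{\left(\frac{\pi}{4} + 1 \right)}}{4}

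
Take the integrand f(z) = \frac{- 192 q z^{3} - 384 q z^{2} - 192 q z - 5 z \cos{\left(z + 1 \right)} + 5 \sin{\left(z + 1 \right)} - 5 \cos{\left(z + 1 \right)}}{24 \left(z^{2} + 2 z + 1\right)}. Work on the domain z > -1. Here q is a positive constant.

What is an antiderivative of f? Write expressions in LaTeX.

An antiderivative is F(z) = \frac{- 96 q z^{3} - 96 q z^{2} - 5 \sin{\left(z + 1 \right)}}{24 z + 24}.

Differentiate the proposed F(z) back; it has to land on f(z) exactly.
Check: d/dz[\frac{- 96 q z^{3} - 96 q z^{2} - 5 \sin{\left(z + 1 \right)}}{24 z + 24}] = \frac{- 192 q z^{3} - 384 q z^{2} - 192 q z - 5 z \cos{\left(z + 1 \right)} + 5 \sin{\left(z + 1 \right)} - 5 \cos{\left(z + 1 \right)}}{24 z^{2} + 48 z + 24}, which equals f(z).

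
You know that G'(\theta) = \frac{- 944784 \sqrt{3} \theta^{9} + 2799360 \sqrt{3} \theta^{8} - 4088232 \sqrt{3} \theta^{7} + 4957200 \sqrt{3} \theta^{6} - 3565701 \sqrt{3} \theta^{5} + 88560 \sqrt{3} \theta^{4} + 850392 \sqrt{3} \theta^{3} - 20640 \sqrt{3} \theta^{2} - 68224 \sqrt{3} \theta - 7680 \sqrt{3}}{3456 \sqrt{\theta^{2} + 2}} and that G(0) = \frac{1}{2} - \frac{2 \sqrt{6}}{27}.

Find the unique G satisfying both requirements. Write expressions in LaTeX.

G(\theta) = - \frac{243 \sqrt{3} \theta^{8} \sqrt{\theta^{2} + 2}}{8} + \frac{405 \sqrt{3} \theta^{7} \sqrt{\theta^{2} + 2}}{4} - \frac{1593 \sqrt{3} \theta^{6} \sqrt{\theta^{2} + 2}}{16} + \frac{45 \sqrt{3} \theta^{5} \sqrt{\theta^{2} + 2}}{16} + \frac{4173 \sqrt{3} \theta^{4} \sqrt{\theta^{2} + 2}}{128} - \frac{5 \sqrt{3} \theta^{3} \sqrt{\theta^{2} + 2}}{8} - \frac{59 \sqrt{3} \theta^{2} \sqrt{\theta^{2} + 2}}{12} - \frac{10 \sqrt{3} \theta \sqrt{\theta^{2} + 2}}{9} - \frac{2 \sqrt{3} \sqrt{\theta^{2} + 2}}{27} + \frac{1}{2}

G'(\theta) has the shape u'v + uv' for u = - 6 \sqrt{3 \theta^{2} + 6} and v = \left(\frac{3 \theta^{2}}{2} - \frac{5 \theta}{4} - \frac{1}{3}\right)^{4} — it is the derivative of the product u*v.
A general antiderivative is - 6 \sqrt{3 \theta^{2} + 6} \left(\frac{3 \theta^{2}}{2} - \frac{5 \theta}{4} - \frac{1}{3}\right)^{4} + C.
The condition gives C = \frac{1}{2} - \frac{2 \sqrt{6}}{27} - (- \frac{2 \sqrt{6}}{27}) = \frac{1}{2}.
So G(\theta) = - \frac{243 \sqrt{3} \theta^{8} \sqrt{\theta^{2} + 2}}{8} + \frac{405 \sqrt{3} \theta^{7} \sqrt{\theta^{2} + 2}}{4} - \frac{1593 \sqrt{3} \theta^{6} \sqrt{\theta^{2} + 2}}{16} + \frac{45 \sqrt{3} \theta^{5} \sqrt{\theta^{2} + 2}}{16} + \frac{4173 \sqrt{3} \theta^{4} \sqrt{\theta^{2} + 2}}{128} - \frac{5 \sqrt{3} \theta^{3} \sqrt{\theta^{2} + 2}}{8} - \frac{59 \sqrt{3} \theta^{2} \sqrt{\theta^{2} + 2}}{12} - \frac{10 \sqrt{3} \theta \sqrt{\theta^{2} + 2}}{9} - \frac{2 \sqrt{3} \sqrt{\theta^{2} + 2}}{27} + \frac{1}{2}.
Check: d/d\theta[- \frac{243 \sqrt{3} \theta^{8} \sqrt{\theta^{2} + 2}}{8} + \frac{405 \sqrt{3} \theta^{7} \sqrt{\theta^{2} + 2}}{4} - \frac{1593 \sqrt{3} \theta^{6} \sqrt{\theta^{2} + 2}}{16} + \frac{45 \sqrt{3} \theta^{5} \sqrt{\theta^{2} + 2}}{16} + \frac{4173 \sqrt{3} \theta^{4} \sqrt{\theta^{2} + 2}}{128} - \frac{5 \sqrt{3} \theta^{3} \sqrt{\theta^{2} + 2}}{8} - \frac{59 \sqrt{3} \theta^{2} \sqrt{\theta^{2} + 2}}{12} - \frac{10 \sqrt{3} \theta \sqrt{\theta^{2} + 2}}{9} - \frac{2 \sqrt{3} \sqrt{\theta^{2} + 2}}{27} + \frac{1}{2}] = \frac{- 944784 \sqrt{3} \theta^{9} + 2799360 \sqrt{3} \theta^{8} - 4088232 \sqrt{3} \theta^{7} + 4957200 \sqrt{3} \theta^{6} - 3565701 \sqrt{3} \theta^{5} + 88560 \sqrt{3} \theta^{4} + 850392 \sqrt{3} \theta^{3} - 20640 \sqrt{3} \theta^{2} - 68224 \sqrt{3} \theta - 7680 \sqrt{3}}{3456 \sqrt{\theta^{2} + 2}} = G'(\theta).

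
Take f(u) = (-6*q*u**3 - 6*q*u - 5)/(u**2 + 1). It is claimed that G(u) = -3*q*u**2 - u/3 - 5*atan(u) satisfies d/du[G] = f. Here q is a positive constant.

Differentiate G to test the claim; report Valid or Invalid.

Invalid: d/du[G] - f = -1/3, which is not 0.

d/du[G] = (-18*q*u**3 - 18*q*u - u**2 - 16)/(3*u**2 + 3)
d/du[G] - f(u) = -1/3 != 0.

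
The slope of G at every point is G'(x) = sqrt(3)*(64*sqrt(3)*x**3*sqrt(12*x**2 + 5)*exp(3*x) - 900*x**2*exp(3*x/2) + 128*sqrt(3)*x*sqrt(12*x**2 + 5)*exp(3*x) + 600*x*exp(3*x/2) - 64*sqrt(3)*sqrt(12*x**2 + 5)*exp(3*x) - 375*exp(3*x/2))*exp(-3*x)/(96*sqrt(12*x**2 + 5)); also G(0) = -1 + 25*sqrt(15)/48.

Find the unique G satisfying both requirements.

Any candidate G(x) must reproduce the stated G'(x) exactly.
A general antiderivative is x**4/2 + 2*x**2 - 2*x + 25*sqrt(4*x**2 + 5/3)*exp(-3*x/2)/16 + C.
The condition gives C = -1 + 25*sqrt(15)/48 - (25*sqrt(15)/48) = -1.
So G(x) = x**4/2 + 2*x**2 - 2*x + 25*sqrt(4*x**2 + 5/3)*exp(-3*x/2)/16 - 1.
Check: d/dx[x**4/2 + 2*x**2 - 2*x + 25*sqrt(4*x**2 + 5/3)*exp(-3*x/2)/16 - 1] = sqrt(3)*(64*sqrt(3)*x**3*sqrt(12*x**2 + 5)*exp(3*x) - 900*x**2*exp(3*x/2) + 128*sqrt(3)*x*sqrt(12*x**2 + 5)*exp(3*x) + 600*x*exp(3*x/2) - 64*sqrt(3)*sqrt(12*x**2 + 5)*exp(3*x) - 375*exp(3*x/2))*exp(-3*x)/(96*sqrt(12*x**2 + 5)) = G'(x).

G(x) = x**4/2 + 2*x**2 - 2*x + 25*sqrt(4*x**2 + 5/3)*exp(-3*x/2)/16 - 1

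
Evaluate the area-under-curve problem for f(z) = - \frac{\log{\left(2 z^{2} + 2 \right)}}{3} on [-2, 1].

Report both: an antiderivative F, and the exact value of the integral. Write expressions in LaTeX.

Antiderivative: F(z) = - \frac{z \log{\left(2 z^{2} + 2 \right)} - 2 z + 2 \operatorname{atan}{\left(z \right)}}{3}; value = - \frac{2 \log{\left(10 \right)}}{3} - \frac{2 \operatorname{atan}{\left(2 \right)}}{3} - \frac{\pi}{6} - \frac{\log{\left(4 \right)}}{3} + 2

Whatever form F(z) takes, F'(z) = f(z) is non-negotiable.
F(z) = - \frac{z \log{\left(2 z^{2} + 2 \right)} - 2 z + 2 \operatorname{atan}{\left(z \right)}}{3} is an antiderivative of f.
Check: d/dz[- \frac{z \log{\left(2 z^{2} + 2 \right)} - 2 z + 2 \operatorname{atan}{\left(z \right)}}{3}] = - \frac{\log{\left(z^{2} + 1 \right)}}{3} - \frac{\log{\left(2 \right)}}{3}, which equals f(z).
F(1) = - \frac{\pi}{6} - \frac{\log{\left(4 \right)}}{3} + \frac{2}{3}; F(-2) = - \frac{4}{3} + \frac{2 \operatorname{atan}{\left(2 \right)}}{3} + \frac{2 \log{\left(10 \right)}}{3}.
Integral = F(1) - F(-2) = - \frac{2 \log{\left(10 \right)}}{3} - \frac{2 \operatorname{atan}{\left(2 \right)}}{3} - \frac{\pi}{6} - \frac{\log{\left(4 \right)}}{3} + 2.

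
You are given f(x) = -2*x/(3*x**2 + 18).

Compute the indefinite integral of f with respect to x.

F(x) = -log(x**2 + 6)/3 + C

The substitution u = x**2 + 6 works: f is exactly (dF/du)*(du/dx) for that inner function.
Check: d/dx[-log(x**2 + 6)/3] = -2*x/(3*x**2 + 18) = f(x).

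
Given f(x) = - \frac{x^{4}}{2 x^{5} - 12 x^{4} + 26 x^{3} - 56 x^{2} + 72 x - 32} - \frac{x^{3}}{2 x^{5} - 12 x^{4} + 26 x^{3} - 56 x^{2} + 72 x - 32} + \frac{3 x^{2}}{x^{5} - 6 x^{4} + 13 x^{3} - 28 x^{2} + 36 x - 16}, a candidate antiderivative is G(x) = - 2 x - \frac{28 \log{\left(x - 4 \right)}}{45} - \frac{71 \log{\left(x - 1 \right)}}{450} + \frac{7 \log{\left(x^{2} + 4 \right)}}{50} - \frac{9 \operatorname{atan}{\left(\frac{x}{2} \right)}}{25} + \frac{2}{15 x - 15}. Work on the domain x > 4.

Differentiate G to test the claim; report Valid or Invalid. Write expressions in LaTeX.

d/dx[G] = \frac{- 4 x^{5} + 23 x^{4} - 53 x^{3} + 118 x^{2} - 144 x + 64}{2 x^{5} - 12 x^{4} + 26 x^{3} - 56 x^{2} + 72 x - 32}
d/dx[G] - f(x) = -2 != 0.

Invalid: d/dx[G] - f = -2, which is not 0.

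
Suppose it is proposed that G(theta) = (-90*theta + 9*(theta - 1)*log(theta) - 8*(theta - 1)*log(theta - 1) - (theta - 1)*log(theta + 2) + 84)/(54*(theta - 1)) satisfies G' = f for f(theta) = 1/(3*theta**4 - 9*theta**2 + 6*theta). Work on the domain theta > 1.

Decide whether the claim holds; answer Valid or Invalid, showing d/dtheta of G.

Valid - differentiating G returns exactly f.

d/dtheta[G] = 1/(3*theta**4 - 9*theta**2 + 6*theta)
This equals f(theta) exactly, so the claim holds.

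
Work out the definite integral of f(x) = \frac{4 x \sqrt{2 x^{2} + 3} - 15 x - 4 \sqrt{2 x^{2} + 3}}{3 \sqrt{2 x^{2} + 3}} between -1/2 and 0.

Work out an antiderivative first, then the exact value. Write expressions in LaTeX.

A first test for any F(x): its x-derivative must equal f(x) identically.
F(x) = \frac{2 x^{2}}{3} - \frac{4 x}{3} - \frac{5 \sqrt{2 x^{2} + 3}}{2} is an antiderivative of f.
Check: d/dx[\frac{2 x^{2}}{3} - \frac{4 x}{3} - \frac{5 \sqrt{2 x^{2} + 3}}{2}] = \frac{4 x \sqrt{2 x^{2} + 3} - 15 x - 4 \sqrt{2 x^{2} + 3}}{3 \sqrt{2 x^{2} + 3}} = f(x).
F(0) = - \frac{5 \sqrt{3}}{2}; F(-1/2) = \frac{5}{6} - \frac{5 \sqrt{14}}{4}.
Integral = F(0) - F(-1/2) = - \frac{5 \sqrt{3}}{2} - \frac{5}{6} + \frac{5 \sqrt{14}}{4}.

Antiderivative: F(x) = \frac{2 x^{2}}{3} - \frac{4 x}{3} - \frac{5 \sqrt{2 x^{2} + 3}}{2}; value = - \frac{5 \sqrt{3}}{2} - \frac{5}{6} + \frac{5 \sqrt{14}}{4}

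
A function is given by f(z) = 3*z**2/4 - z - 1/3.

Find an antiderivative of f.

An antiderivative is F(z) = z**3/4 - z**2/2 - z/3.

The integrand splits into summands that can be handled one at a time.
Check: d/dz[z**3/4 - z**2/2 - z/3] = 3*z**2/4 - z - 1/3 = f(z).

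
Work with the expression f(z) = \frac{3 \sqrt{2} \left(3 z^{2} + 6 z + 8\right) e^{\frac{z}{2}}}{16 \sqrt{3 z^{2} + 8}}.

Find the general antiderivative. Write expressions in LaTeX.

F(z) = \frac{3 \sqrt{\frac{3 z^{2}}{2} + 4} e^{\frac{z}{2}}}{4} + C

f has the shape u'v + uv' for u = \frac{3 \sqrt{\frac{3 z^{2}}{2} + 4}}{4} and v = e^{\frac{z}{2}} — it is the derivative of the product u*v.
Check: d/dz[\frac{3 \sqrt{\frac{3 z^{2}}{2} + 4} e^{\frac{z}{2}}}{4}] = \frac{\sqrt{2} \left(9 z^{2} e^{\frac{z}{2}} + 18 z e^{\frac{z}{2}} + 24 e^{\frac{z}{2}}\right)}{16 \sqrt{3 z^{2} + 8}}, which equals f(z).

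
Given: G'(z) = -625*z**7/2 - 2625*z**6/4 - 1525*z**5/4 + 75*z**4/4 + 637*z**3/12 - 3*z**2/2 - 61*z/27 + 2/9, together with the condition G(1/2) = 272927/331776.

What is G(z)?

G'(z) matches the chain-rule pattern g'(h)*h' with inner function h(z) = 5*z**2/2 + 3*z/2 - 1/3; substituting u = h(z) collapses the integral.
A general antiderivative is -(5*z**2/2 + 3*z/2 - 1/3)**4 + C.
The condition gives C = 272927/331776 - (-390625/331776) = 2.
So G(z) = -625*z**8/16 - 375*z**7/4 - 1525*z**6/24 + 15*z**5/4 + 637*z**4/48 - z**3/2 - 61*z**2/54 + 2*z/9 + 161/81.
Check: d/dz[-625*z**8/16 - 375*z**7/4 - 1525*z**6/24 + 15*z**5/4 + 637*z**4/48 - z**3/2 - 61*z**2/54 + 2*z/9 + 161/81] = -625*z**7/2 - 2625*z**6/4 - 1525*z**5/4 + 75*z**4/4 + 637*z**3/12 - 3*z**2/2 - 61*z/27 + 2/9 = G'(z).

G(z) = -625*z**8/16 - 375*z**7/4 - 1525*z**6/24 + 15*z**5/4 + 637*z**4/48 - z**3/2 - 61*z**2/54 + 2*z/9 + 161/81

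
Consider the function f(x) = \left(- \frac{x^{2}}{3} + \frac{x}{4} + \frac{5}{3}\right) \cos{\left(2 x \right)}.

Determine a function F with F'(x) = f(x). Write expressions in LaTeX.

An antiderivative is F(x) = - \frac{x^{2} \sin{\left(2 x \right)}}{6} + \frac{x \sin{\left(2 x \right)}}{8} - \frac{x \cos{\left(2 x \right)}}{6} + \frac{11 \sin{\left(2 x \right)}}{12} + \frac{\cos{\left(2 x \right)}}{16}.

An antiderivative F(x) passes only if d/dx[F] lands on f(x) exactly.
Check: d/dx[- \frac{x^{2} \sin{\left(2 x \right)}}{6} + \frac{x \sin{\left(2 x \right)}}{8} - \frac{x \cos{\left(2 x \right)}}{6} + \frac{11 \sin{\left(2 x \right)}}{12} + \frac{\cos{\left(2 x \right)}}{16}] = - \frac{x^{2} \cos{\left(2 x \right)}}{3} + \frac{x \cos{\left(2 x \right)}}{4} + \frac{5 \cos{\left(2 x \right)}}{3}, which equals f(x).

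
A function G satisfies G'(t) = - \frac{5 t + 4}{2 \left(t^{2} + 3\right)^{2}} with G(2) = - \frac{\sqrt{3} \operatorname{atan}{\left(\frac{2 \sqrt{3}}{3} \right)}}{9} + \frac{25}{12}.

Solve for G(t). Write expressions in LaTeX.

Recover the given G'(t) by differentiating a candidate G(t); any mismatch rules it out.
A general antiderivative is - \frac{4 t - 15}{12 t^{2} + 36} - \frac{\sqrt{3} \operatorname{atan}{\left(\frac{\sqrt{3} t}{3} \right)}}{9} + C.
The condition gives C = - \frac{\sqrt{3} \operatorname{atan}{\left(\frac{2 \sqrt{3}}{3} \right)}}{9} + \frac{25}{12} - (- \frac{\sqrt{3} \operatorname{atan}{\left(\frac{2 \sqrt{3}}{3} \right)}}{9} + \frac{1}{12}) = 2.
So G(t) = \frac{72 t^{2} - 12 t - 4 \sqrt{3} \left(t^{2} + 3\right) \operatorname{atan}{\left(\frac{\sqrt{3} t}{3} \right)} + 261}{36 \left(t^{2} + 3\right)}.
Check: d/dt[\frac{72 t^{2} - 12 t - 4 \sqrt{3} \left(t^{2} + 3\right) \operatorname{atan}{\left(\frac{\sqrt{3} t}{3} \right)} + 261}{36 \left(t^{2} + 3\right)}] = \frac{- 5 t - 4}{2 t^{4} + 12 t^{2} + 18}, which equals G'(t).

G(t) = \frac{72 t^{2} - 12 t - 4 \sqrt{3} \left(t^{2} + 3\right) \operatorname{atan}{\left(\frac{\sqrt{3} t}{3} \right)} + 261}{36 \left(t^{2} + 3\right)}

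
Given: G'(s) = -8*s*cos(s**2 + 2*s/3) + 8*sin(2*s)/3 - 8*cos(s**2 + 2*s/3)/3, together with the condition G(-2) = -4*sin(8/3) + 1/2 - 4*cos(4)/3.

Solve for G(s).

G(s) = -4*sin(s**2 + 2*s/3) - 4*cos(2*s)/3 + 1/2

The integrand splits into summands that can be handled one at a time.
A general antiderivative is -4*sin(s**2 + 2*s/3) - 4*cos(2*s)/3 + C.
The condition gives C = -4*sin(8/3) + 1/2 - 4*cos(4)/3 - (-4*sin(8/3) - 4*cos(4)/3) = 1/2.
So G(s) = -4*sin(s**2 + 2*s/3) - 4*cos(2*s)/3 + 1/2.
Check: d/ds[-4*sin(s**2 + 2*s/3) - 4*cos(2*s)/3 + 1/2] = -8*s*cos(s**2 + 2*s/3) + 8*sin(2*s)/3 - 8*cos(s**2 + 2*s/3)/3 = G'(s).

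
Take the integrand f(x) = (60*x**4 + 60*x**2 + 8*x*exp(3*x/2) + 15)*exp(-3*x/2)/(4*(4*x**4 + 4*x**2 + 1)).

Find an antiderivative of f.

An antiderivative is F(x) = -(10*x**2 + exp(3*x/2) + 5)*exp(-3*x/2)/(2*(2*x**2 + 1)).

A first test for any F(x): its x-derivative must equal f(x) identically.
Check: d/dx[-(10*x**2 + exp(3*x/2) + 5)*exp(-3*x/2)/(2*(2*x**2 + 1))] = (60*x**4 + 60*x**2 + 8*x*exp(3*x/2) + 15)/(16*x**4*exp(3*x/2) + 16*x**2*exp(3*x/2) + 4*exp(3*x/2)), which equals f(x).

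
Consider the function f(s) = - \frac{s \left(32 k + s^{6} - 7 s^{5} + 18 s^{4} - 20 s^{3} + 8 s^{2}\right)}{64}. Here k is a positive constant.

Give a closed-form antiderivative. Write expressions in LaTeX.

Whatever form F(s) takes, F'(s) = f(s) is non-negotiable.
Check: d/ds[- \frac{k s^{2}}{4} - \frac{s^{8}}{512} + \frac{s^{7}}{64} - \frac{3 s^{6}}{64} + \frac{s^{5}}{16} - \frac{s^{4}}{32}] = - \frac{k s}{2} - \frac{s^{7}}{64} + \frac{7 s^{6}}{64} - \frac{9 s^{5}}{32} + \frac{5 s^{4}}{16} - \frac{s^{3}}{8}, which equals f(s).

An antiderivative is F(s) = - \frac{k s^{2}}{4} - \frac{s^{8}}{512} + \frac{s^{7}}{64} - \frac{3 s^{6}}{64} + \frac{s^{5}}{16} - \frac{s^{4}}{32}.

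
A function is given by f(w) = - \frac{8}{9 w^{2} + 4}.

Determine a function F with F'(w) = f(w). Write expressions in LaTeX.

Recover f(w) by differentiating a candidate F(w); any mismatch rules it out.
Check: d/dw[- \frac{4 \operatorname{atan}{\left(\frac{3 w}{2} \right)}}{3}] = - \frac{8}{9 w^{2} + 4} = f(w).

An antiderivative is F(w) = - \frac{4 \operatorname{atan}{\left(\frac{3 w}{2} \right)}}{3}.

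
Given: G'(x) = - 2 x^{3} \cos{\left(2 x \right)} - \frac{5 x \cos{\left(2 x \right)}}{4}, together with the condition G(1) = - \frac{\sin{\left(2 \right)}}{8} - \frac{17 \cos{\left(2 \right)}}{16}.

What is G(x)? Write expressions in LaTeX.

G(x) = - x^{3} \sin{\left(2 x \right)} - \frac{3 x^{2} \cos{\left(2 x \right)}}{2} + \frac{7 x \sin{\left(2 x \right)}}{8} + \frac{7 \cos{\left(2 x \right)}}{16}

The integrand splits into summands that can be handled one at a time.
A general antiderivative is - x^{3} \sin{\left(2 x \right)} - \frac{3 x^{2} \cos{\left(2 x \right)}}{2} + \frac{7 x \sin{\left(2 x \right)}}{8} + \frac{7 \cos{\left(2 x \right)}}{16} + C.
The condition gives C = - \frac{\sin{\left(2 \right)}}{8} - \frac{17 \cos{\left(2 \right)}}{16} - (- \frac{\sin{\left(2 \right)}}{8} - \frac{17 \cos{\left(2 \right)}}{16}) = 0.
So G(x) = - x^{3} \sin{\left(2 x \right)} - \frac{3 x^{2} \cos{\left(2 x \right)}}{2} + \frac{7 x \sin{\left(2 x \right)}}{8} + \frac{7 \cos{\left(2 x \right)}}{16}.
Check: d/dx[- x^{3} \sin{\left(2 x \right)} - \frac{3 x^{2} \cos{\left(2 x \right)}}{2} + \frac{7 x \sin{\left(2 x \right)}}{8} + \frac{7 \cos{\left(2 x \right)}}{16}] = - 2 x^{3} \cos{\left(2 x \right)} - \frac{5 x \cos{\left(2 x \right)}}{4} = G'(x).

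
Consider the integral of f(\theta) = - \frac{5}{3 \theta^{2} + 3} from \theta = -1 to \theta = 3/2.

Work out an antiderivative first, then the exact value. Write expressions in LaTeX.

Antiderivative: F(\theta) = - \frac{5 \operatorname{atan}{\left(\theta \right)}}{3}; value = - \frac{5 \operatorname{atan}{\left(\frac{3}{2} \right)}}{3} - \frac{5 \pi}{12}

Any candidate F(\theta) must reproduce f(\theta) exactly when differentiated.
F(\theta) = - \frac{5 \operatorname{atan}{\left(\theta \right)}}{3} is an antiderivative of f.
Check: d/d\theta[- \frac{5 \operatorname{atan}{\left(\theta \right)}}{3}] = - \frac{5}{3 \theta^{2} + 3} = f(\theta).
F(3/2) = - \frac{5 \operatorname{atan}{\left(\frac{3}{2} \right)}}{3}; F(-1) = \frac{5 \pi}{12}.
Integral = F(3/2) - F(-1) = - \frac{5 \operatorname{atan}{\left(\frac{3}{2} \right)}}{3} - \frac{5 \pi}{12}.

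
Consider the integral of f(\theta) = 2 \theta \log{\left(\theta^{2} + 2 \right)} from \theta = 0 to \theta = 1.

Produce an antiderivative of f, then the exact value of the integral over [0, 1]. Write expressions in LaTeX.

Antiderivative: F(\theta) = \theta^{2} \log{\left(\theta^{2} + 2 \right)} - \theta^{2} + 2 \log{\left(\theta^{2} + 2 \right)}; value = - 2 \log{\left(2 \right)} - 1 + 3 \log{\left(3 \right)}

A first test for any F(\theta): its \theta-derivative must equal f(\theta) identically.
F(\theta) = \theta^{2} \log{\left(\theta^{2} + 2 \right)} - \theta^{2} + 2 \log{\left(\theta^{2} + 2 \right)} is an antiderivative of f.
Check: d/d\theta[\theta^{2} \log{\left(\theta^{2} + 2 \right)} - \theta^{2} + 2 \log{\left(\theta^{2} + 2 \right)}] = 2 \theta \log{\left(\theta^{2} + 2 \right)} = f(\theta).
F(1) = -1 + 3 \log{\left(3 \right)}; F(0) = 2 \log{\left(2 \right)}.
Integral = F(1) - F(0) = - 2 \log{\left(2 \right)} - 1 + 3 \log{\left(3 \right)}.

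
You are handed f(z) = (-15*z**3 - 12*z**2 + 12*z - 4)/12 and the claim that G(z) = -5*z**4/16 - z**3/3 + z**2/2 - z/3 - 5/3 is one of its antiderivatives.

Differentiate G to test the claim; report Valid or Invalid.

d/dz[G] = -5*z**3/4 - z**2 + z - 1/3
This equals f(z) exactly, so the claim holds.

Valid - differentiating G returns exactly f.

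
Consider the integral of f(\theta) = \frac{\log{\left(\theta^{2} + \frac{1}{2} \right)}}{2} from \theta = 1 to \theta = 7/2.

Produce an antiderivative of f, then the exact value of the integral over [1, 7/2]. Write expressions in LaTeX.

Antiderivative: F(\theta) = \frac{\theta \log{\left(\theta^{2} + \frac{1}{2} \right)} - 2 \theta + \sqrt{2} \operatorname{atan}{\left(\sqrt{2} \theta \right)}}{2}; value = - \frac{5}{2} - \frac{\sqrt{2} \operatorname{atan}{\left(\sqrt{2} \right)}}{2} - \frac{\log{\left(\frac{3}{2} \right)}}{2} + \frac{\sqrt{2} \operatorname{atan}{\left(\frac{7 \sqrt{2}}{2} \right)}}{2} + \frac{7 \log{\left(\frac{51}{4} \right)}}{4}

Any candidate F(\theta) must reproduce f(\theta) exactly when differentiated.
F(\theta) = \frac{\theta \log{\left(\theta^{2} + \frac{1}{2} \right)} - 2 \theta + \sqrt{2} \operatorname{atan}{\left(\sqrt{2} \theta \right)}}{2} is an antiderivative of f.
Check: d/d\theta[\frac{\theta \log{\left(\theta^{2} + \frac{1}{2} \right)} - 2 \theta + \sqrt{2} \operatorname{atan}{\left(\sqrt{2} \theta \right)}}{2}] = \frac{\log{\left(\theta^{2} + \frac{1}{2} \right)}}{2} = f(\theta).
F(7/2) = - \frac{7}{2} + \frac{\sqrt{2} \operatorname{atan}{\left(\frac{7 \sqrt{2}}{2} \right)}}{2} + \frac{7 \log{\left(\frac{51}{4} \right)}}{4}; F(1) = -1 + \frac{\log{\left(\frac{3}{2} \right)}}{2} + \frac{\sqrt{2} \operatorname{atan}{\left(\sqrt{2} \right)}}{2}.
Integral = F(7/2) - F(1) = - \frac{5}{2} - \frac{\sqrt{2} \operatorname{atan}{\left(\sqrt{2} \right)}}{2} - \frac{\log{\left(\frac{3}{2} \right)}}{2} + \frac{\sqrt{2} \operatorname{atan}{\left(\frac{7 \sqrt{2}}{2} \right)}}{2} + \frac{7 \log{\left(\frac{51}{4} \right)}}{4}.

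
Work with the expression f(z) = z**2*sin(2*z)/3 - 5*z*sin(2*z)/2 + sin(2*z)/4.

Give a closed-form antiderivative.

The integrand splits into summands that can be handled one at a time.
Check: d/dz[(-4*z**2*cos(2*z) + 4*z*sin(2*z) + 30*z*cos(2*z) - 15*sin(2*z) - cos(2*z))/24] = z**2*sin(2*z)/3 - 5*z*sin(2*z)/2 + sin(2*z)/4 = f(z).

An antiderivative is F(z) = (-4*z**2*cos(2*z) + 4*z*sin(2*z) + 30*z*cos(2*z) - 15*sin(2*z) - cos(2*z))/24.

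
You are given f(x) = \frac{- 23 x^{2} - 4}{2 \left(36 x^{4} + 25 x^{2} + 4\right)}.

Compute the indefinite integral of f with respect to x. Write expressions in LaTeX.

Recover f(x) by differentiating a candidate F(x); any mismatch rules it out.
Check: d/dx[- \frac{2 \operatorname{atan}{\left(\frac{3 x}{2} \right)}}{3} + \frac{\operatorname{atan}{\left(2 x \right)}}{4}] = \frac{- 23 x^{2} - 4}{72 x^{4} + 50 x^{2} + 8}, which equals f(x).

F(x) = - \frac{2 \operatorname{atan}{\left(\frac{3 x}{2} \right)}}{3} + \frac{\operatorname{atan}{\left(2 x \right)}}{4} + C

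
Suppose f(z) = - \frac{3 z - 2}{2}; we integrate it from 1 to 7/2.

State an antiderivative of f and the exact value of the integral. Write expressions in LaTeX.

Check any antiderivative F(z) by computing F'(z) and comparing it with f(z).
F(z) = - \frac{3 z^{2}}{4} + z is an antiderivative of f.
Check: d/dz[- \frac{3 z^{2}}{4} + z] = 1 - \frac{3 z}{2}, which equals f(z).
F(7/2) = - \frac{91}{16}; F(1) = \frac{1}{4}.
Integral = F(7/2) - F(1) = - \frac{95}{16}.

Antiderivative: F(z) = - \frac{3 z^{2}}{4} + z; value = - \frac{95}{16}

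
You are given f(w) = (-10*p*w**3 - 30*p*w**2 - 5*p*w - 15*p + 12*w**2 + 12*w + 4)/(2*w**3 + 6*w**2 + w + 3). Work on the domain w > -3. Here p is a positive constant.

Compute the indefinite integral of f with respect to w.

F(w) = -5*p*w + 4*log(2*w + 6) + log(4*w**2 + 2) + C

An antiderivative F(w) passes only if d/dw[F] lands on f(w) exactly.
Check: d/dw[-5*p*w + 4*log(2*w + 6) + log(4*w**2 + 2)] = (-10*p*w**3 - 30*p*w**2 - 5*p*w - 15*p + 12*w**2 + 12*w + 4)/(2*w**3 + 6*w**2 + w + 3) = f(w).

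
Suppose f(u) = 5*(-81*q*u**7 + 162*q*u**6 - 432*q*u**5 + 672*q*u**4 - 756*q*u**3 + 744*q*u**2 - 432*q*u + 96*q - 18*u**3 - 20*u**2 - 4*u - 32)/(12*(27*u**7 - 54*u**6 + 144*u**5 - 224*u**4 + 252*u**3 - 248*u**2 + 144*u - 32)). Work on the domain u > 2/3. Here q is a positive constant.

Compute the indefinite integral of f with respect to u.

F(u) = -5*q*u/4 + 5*u/(54*u**4 - 72*u**3 + 132*u**2 - 144*u + 48) + 5/(54*u**4 - 72*u**3 + 132*u**2 - 144*u + 48) + C

For F(u) to be correct the identity F'(u) - f(u) = 0 must hold.
Check: d/du[-5*q*u/4 + 5*u/(54*u**4 - 72*u**3 + 132*u**2 - 144*u + 48) + 5/(54*u**4 - 72*u**3 + 132*u**2 - 144*u + 48)] = (-405*q*u**7 + 810*q*u**6 - 2160*q*u**5 + 3360*q*u**4 - 3780*q*u**3 + 3720*q*u**2 - 2160*q*u + 480*q - 90*u**3 - 100*u**2 - 20*u - 160)/(324*u**7 - 648*u**6 + 1728*u**5 - 2688*u**4 + 3024*u**3 - 2976*u**2 + 1728*u - 384), which equals f(u).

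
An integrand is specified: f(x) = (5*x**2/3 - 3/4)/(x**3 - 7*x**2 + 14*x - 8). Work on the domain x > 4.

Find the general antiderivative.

F(x) = 311*log(x - 4)/72 - 71*log(x - 2)/24 + 11*log(x - 1)/36 + C

Factor the denominator (12*(x - 4)*(x - 2)*(x - 1)) and decompose: f = 11/(36*(x - 1)) - 71/(24*(x - 2)) + 311/(72*(x - 4)); each piece integrates to a log, atan, or power term.
Check: d/dx[311*log(x - 4)/72 - 71*log(x - 2)/24 + 11*log(x - 1)/36] = (20*x**2 - 9)/(12*x**3 - 84*x**2 + 168*x - 96), which equals f(x).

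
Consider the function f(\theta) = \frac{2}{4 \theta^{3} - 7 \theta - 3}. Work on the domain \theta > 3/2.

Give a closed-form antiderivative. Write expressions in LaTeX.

Factor the denominator (\left(\theta + 1\right) \left(2 \theta - 3\right) \left(2 \theta + 1\right)) and decompose: f = - \frac{1}{2 \theta + 1} + \frac{1}{5 \left(2 \theta - 3\right)} + \frac{2}{5 \left(\theta + 1\right)}; each piece integrates to a log, atan, or power term.
Check: d/d\theta[\frac{\log{\left(\theta - \frac{3}{2} \right)} - 5 \log{\left(\theta + \frac{1}{2} \right)} + 4 \log{\left(\theta + 1 \right)}}{10}] = \frac{2}{4 \theta^{3} - 7 \theta - 3} = f(\theta).

An antiderivative is F(\theta) = \frac{\log{\left(\theta - \frac{3}{2} \right)} - 5 \log{\left(\theta + \frac{1}{2} \right)} + 4 \log{\left(\theta + 1 \right)}}{10}.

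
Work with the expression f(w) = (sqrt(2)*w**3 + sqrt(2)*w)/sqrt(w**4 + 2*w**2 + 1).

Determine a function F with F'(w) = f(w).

f matches the chain-rule pattern g'(h)*h' with inner function h(w) = w**4/2 + w**2 + 1/2; substituting u = h(w) collapses the integral.
Check: d/dw[sqrt(2)*sqrt(w**4 + 2*w**2 + 1)/2] = (sqrt(2)*w**3 + sqrt(2)*w)/sqrt(w**4 + 2*w**2 + 1) = f(w).

An antiderivative is F(w) = sqrt(2)*sqrt(w**4 + 2*w**2 + 1)/2.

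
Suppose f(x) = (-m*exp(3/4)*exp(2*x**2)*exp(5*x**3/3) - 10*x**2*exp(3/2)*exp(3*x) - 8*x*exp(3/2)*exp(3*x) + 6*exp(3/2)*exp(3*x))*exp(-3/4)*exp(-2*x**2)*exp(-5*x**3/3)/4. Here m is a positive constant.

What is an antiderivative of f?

A first test for any F(x): its x-derivative must equal f(x) identically.
Check: d/dx[(-m*x*exp(-3/4)*exp(-3*x)*exp(2*x**2)*exp(5*x**3/3) + 2)*exp(3/4)*exp(3*x)*exp(-2*x**2)*exp(-5*x**3/3)/4] = (-m*exp(3/4)*exp(2*x**2)*exp(5*x**3/3) - 10*x**2*exp(3/2)*exp(3*x) - 8*x*exp(3/2)*exp(3*x) + 6*exp(3/2)*exp(3*x))*exp(-3/4)*exp(-2*x**2)*exp(-5*x**3/3)/4 = f(x).

An antiderivative is F(x) = (-m*x*exp(-3/4)*exp(-3*x)*exp(2*x**2)*exp(5*x**3/3) + 2)*exp(3/4)*exp(3*x)*exp(-2*x**2)*exp(-5*x**3/3)/4.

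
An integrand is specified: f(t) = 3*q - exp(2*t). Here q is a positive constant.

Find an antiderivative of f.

An antiderivative is F(t) = 3*q*t - exp(2*t)/2.

Differentiate the proposed F(t) back; it has to land on f(t) exactly.
Check: d/dt[3*q*t - exp(2*t)/2] = 3*q - exp(2*t) = f(t).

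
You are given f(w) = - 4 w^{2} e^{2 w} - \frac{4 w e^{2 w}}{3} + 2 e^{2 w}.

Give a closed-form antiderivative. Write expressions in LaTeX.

An antiderivative is F(w) = \frac{\left(- 6 w^{2} + 4 w + 1\right) e^{2 w}}{3}.

Recognize the product-rule pattern: f = u'v + uv' with u = - 2 w^{2} + \frac{4 w}{3} + \frac{1}{3}, v = e^{2 w}, so integration by parts undoes it.
Check: d/dw[\frac{\left(- 6 w^{2} + 4 w + 1\right) e^{2 w}}{3}] = - 4 w^{2} e^{2 w} - \frac{4 w e^{2 w}}{3} + 2 e^{2 w} = f(w).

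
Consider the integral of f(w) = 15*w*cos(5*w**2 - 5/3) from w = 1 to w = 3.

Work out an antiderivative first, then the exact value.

Antiderivative: F(w) = 3*sin(5*w**2 - 5/3)/2; value = 3*sin(130/3)/2 - 3*sin(10/3)/2

The substitution u = 5*w**2 - 5/3 works: f is exactly (dF/du)*(du/dw) for that inner function.
F(w) = 3*sin(5*w**2 - 5/3)/2 is an antiderivative of f.
Check: d/dw[3*sin(5*w**2 - 5/3)/2] = 15*w*cos(5*w**2 - 5/3) = f(w).
F(3) = 3*sin(130/3)/2; F(1) = 3*sin(10/3)/2.
Integral = F(3) - F(1) = 3*sin(130/3)/2 - 3*sin(10/3)/2.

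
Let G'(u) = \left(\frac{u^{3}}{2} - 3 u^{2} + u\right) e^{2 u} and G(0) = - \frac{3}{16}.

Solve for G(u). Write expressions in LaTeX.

G'(u) has the shape v'r + vr' for v = \frac{u^{3}}{4} - \frac{15 u^{2}}{8} + \frac{19 u}{8} - \frac{19}{16} and r = e^{2 u} — it is the derivative of the product v*r.
A general antiderivative is \frac{\left(4 u^{3} - 30 u^{2} + 38 u - 19\right) e^{2 u}}{16} + C.
The condition gives C = - \frac{3}{16} - (- \frac{19}{16}) = 1.
So G(u) = \frac{u^{3} e^{2 u}}{4} - \frac{15 u^{2} e^{2 u}}{8} + \frac{19 u e^{2 u}}{8} - \frac{19 e^{2 u}}{16} + 1.
Check: d/du[\frac{u^{3} e^{2 u}}{4} - \frac{15 u^{2} e^{2 u}}{8} + \frac{19 u e^{2 u}}{8} - \frac{19 e^{2 u}}{16} + 1] = \frac{u^{3} e^{2 u}}{2} - 3 u^{2} e^{2 u} + u e^{2 u}, which equals G'(u).

G(u) = \frac{u^{3} e^{2 u}}{4} - \frac{15 u^{2} e^{2 u}}{8} + \frac{19 u e^{2 u}}{8} - \frac{19 e^{2 u}}{16} + 1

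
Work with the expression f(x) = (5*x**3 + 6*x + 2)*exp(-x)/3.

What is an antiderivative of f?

Recognize the product-rule pattern: f = u'v + uv' with u = -5*x**3/3 - 5*x**2 - 12*x - 38/3, v = exp(-x), so integration by parts undoes it.
Check: d/dx[-5*x**3*exp(-x)/3 - 5*x**2*exp(-x) - 12*x*exp(-x) - 38*exp(-x)/3] = (5*x**3 + 6*x + 2)*exp(-x)/3 = f(x).

An antiderivative is F(x) = -5*x**3*exp(-x)/3 - 5*x**2*exp(-x) - 12*x*exp(-x) - 38*exp(-x)/3.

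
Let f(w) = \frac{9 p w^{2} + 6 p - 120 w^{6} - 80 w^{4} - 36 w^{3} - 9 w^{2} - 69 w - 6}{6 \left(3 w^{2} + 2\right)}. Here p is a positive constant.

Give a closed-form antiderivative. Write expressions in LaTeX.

An antiderivative is F(w) = \frac{p w}{2} - \frac{4 w^{5}}{3} - w^{2} - \frac{w}{2} - \frac{5 \log{\left(3 w^{2} + 2 \right)}}{4}.

Since d/dw undoes antidifferentiation here, F'(w) = f(w) is required of F(w).
Check: d/dw[\frac{p w}{2} - \frac{4 w^{5}}{3} - w^{2} - \frac{w}{2} - \frac{5 \log{\left(3 w^{2} + 2 \right)}}{4}] = \frac{9 p w^{2} + 6 p - 120 w^{6} - 80 w^{4} - 36 w^{3} - 9 w^{2} - 69 w - 6}{18 w^{2} + 12}, which equals f(w).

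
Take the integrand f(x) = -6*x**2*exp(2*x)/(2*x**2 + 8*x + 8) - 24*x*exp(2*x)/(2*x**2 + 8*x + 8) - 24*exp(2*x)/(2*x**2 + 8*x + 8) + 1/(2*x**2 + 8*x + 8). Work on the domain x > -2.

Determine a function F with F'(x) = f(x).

An antiderivative is F(x) = (-3*(x + 2)*exp(2*x) - 1)/(2*(x + 2)).

Integrate term by term and add the pieces.
Check: d/dx[(-3*(x + 2)*exp(2*x) - 1)/(2*(x + 2))] = (-6*x**2*exp(2*x) - 24*x*exp(2*x) - 24*exp(2*x) + 1)/(2*x**2 + 8*x + 8), which equals f(x).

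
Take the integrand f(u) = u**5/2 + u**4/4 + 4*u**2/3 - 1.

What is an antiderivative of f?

An antiderivative is F(u) = u*(15*u**5 + 9*u**4 + 80*u**2 - 180)/180.

Integrate term by term and add the pieces.
Check: d/du[u*(15*u**5 + 9*u**4 + 80*u**2 - 180)/180] = u**5/2 + u**4/4 + 4*u**2/3 - 1 = f(u).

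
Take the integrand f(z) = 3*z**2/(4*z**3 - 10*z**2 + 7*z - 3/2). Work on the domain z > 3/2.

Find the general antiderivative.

Factor the denominator ((2*z - 3)*(2*z - 1)**2) and decompose: f = -15/(8*(2*z - 1)) - 3/(4*(2*z - 1)**2) + 27/(8*(2*z - 3)); each piece integrates to a log, atan, or power term.
Check: d/dz[27*log(z - 3/2)/16 - 15*log(z - 1/2)/16 + 6/(32*z - 16)] = 6*z**2/(8*z**3 - 20*z**2 + 14*z - 3), which equals f(z).

F(z) = 27*log(z - 3/2)/16 - 15*log(z - 1/2)/16 + 6/(32*z - 16) + C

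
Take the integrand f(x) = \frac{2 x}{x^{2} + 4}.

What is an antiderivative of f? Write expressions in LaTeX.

An antiderivative is F(x) = \log{\left(x^{2} + 4 \right)}.

The substitution u = x^{2} + 4 works: f is exactly (dF/du)*(du/dx) for that inner function.
Check: d/dx[\log{\left(x^{2} + 4 \right)}] = \frac{2 x}{x^{2} + 4} = f(x).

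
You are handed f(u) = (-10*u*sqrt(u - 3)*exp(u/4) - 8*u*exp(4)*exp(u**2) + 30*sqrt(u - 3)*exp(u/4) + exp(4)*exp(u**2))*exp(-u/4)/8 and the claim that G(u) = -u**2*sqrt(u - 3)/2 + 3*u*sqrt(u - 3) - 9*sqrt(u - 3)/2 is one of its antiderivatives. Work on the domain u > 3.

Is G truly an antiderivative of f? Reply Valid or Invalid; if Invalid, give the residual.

d/du[G] = (-5*u**2 + 30*u - 45)/(4*sqrt(u - 3))
d/du[G] - f(u) = (8*u*exp(4)*exp(u**2) - exp(4)*exp(u**2))*exp(-u/4)/8 != 0.

Invalid: d/du[G] - f = (8*u*exp(4)*exp(u**2) - exp(4)*exp(u**2))*exp(-u/4)/8, which is not 0.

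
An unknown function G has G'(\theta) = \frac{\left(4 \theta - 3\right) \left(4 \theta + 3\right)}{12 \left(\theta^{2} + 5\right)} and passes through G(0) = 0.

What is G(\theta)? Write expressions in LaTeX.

G(\theta) = \frac{4 \theta}{3} - \frac{89 \sqrt{5} \operatorname{atan}{\left(\frac{\sqrt{5} \theta}{5} \right)}}{60}

Any candidate G(\theta) must reproduce the stated G'(\theta) exactly.
A general antiderivative is \frac{4 \theta}{3} - \frac{89 \sqrt{5} \operatorname{atan}{\left(\frac{\sqrt{5} \theta}{5} \right)}}{60} + C.
The condition gives C = 0 - (0) = 0.
So G(\theta) = \frac{4 \theta}{3} - \frac{89 \sqrt{5} \operatorname{atan}{\left(\frac{\sqrt{5} \theta}{5} \right)}}{60}.
Check: d/d\theta[\frac{4 \theta}{3} - \frac{89 \sqrt{5} \operatorname{atan}{\left(\frac{\sqrt{5} \theta}{5} \right)}}{60}] = \frac{16 \theta^{2} - 9}{12 \theta^{2} + 60}, which equals G'(\theta).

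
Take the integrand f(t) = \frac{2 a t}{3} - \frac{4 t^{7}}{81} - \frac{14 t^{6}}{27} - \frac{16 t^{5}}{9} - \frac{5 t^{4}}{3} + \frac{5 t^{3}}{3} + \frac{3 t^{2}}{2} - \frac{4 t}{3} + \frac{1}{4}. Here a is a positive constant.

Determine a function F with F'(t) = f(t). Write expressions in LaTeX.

An antiderivative is F(t) = \frac{864 a t^{2} - \left(- 2 t^{2} - 6 t + 3\right)^{4}}{2592}.

The integrand splits into summands that can be handled one at a time.
Check: d/dt[\frac{864 a t^{2} - \left(- 2 t^{2} - 6 t + 3\right)^{4}}{2592}] = \frac{2 a t}{3} - \frac{4 t^{7}}{81} - \frac{14 t^{6}}{27} - \frac{16 t^{5}}{9} - \frac{5 t^{4}}{3} + \frac{5 t^{3}}{3} + \frac{3 t^{2}}{2} - \frac{4 t}{3} + \frac{1}{4} = f(t).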